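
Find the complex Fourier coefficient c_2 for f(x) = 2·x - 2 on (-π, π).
Compute the real Fourier coefficients first: a_2 = 0, b_2 = -2.
Then c_2 = (a_2 − i·b_2)/2 = i.

Final answer: i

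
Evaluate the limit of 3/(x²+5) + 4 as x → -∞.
Evaluate the dominant behaviour as x → -∞; each term tends to a finite value or vanishes.
Limit = 4.

Final answer: 4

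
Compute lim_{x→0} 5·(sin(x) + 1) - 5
Direct substitution at x = 0 gives 0.

Final answer: 0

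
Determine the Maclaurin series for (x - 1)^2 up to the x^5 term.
x^2 - 2·x + 1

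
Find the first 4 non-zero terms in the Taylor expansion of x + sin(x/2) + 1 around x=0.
x^5/3840 - x^3/48 + 3·x/2 + 1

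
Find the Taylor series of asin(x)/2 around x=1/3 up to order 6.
asin(1/3)/2 + 3·√(2)·(x - 1/3)/8 + 9·√(2)·(x - 1/3)^2/128 + 99·√(2)·(x - 1/3)^3/1024 + 2349·√(2)·(x - 1/3)^4/32768 + 113481·√(2)·(x - 1/3)^5/1310720 + 384669·√(2)·(x - 1/3)^6/4194304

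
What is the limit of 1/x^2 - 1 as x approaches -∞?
Evaluate the dominant behaviour as x → -∞; each term tends to a finite value or vanishes.
Limit = -1.

Final answer: -1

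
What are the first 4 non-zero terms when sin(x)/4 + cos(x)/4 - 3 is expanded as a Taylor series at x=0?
-x^3/24 - x^2/8 + x/4 - 11/4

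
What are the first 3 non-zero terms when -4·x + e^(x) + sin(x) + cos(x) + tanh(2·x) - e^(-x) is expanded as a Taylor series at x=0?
-x^2/2 + x + 1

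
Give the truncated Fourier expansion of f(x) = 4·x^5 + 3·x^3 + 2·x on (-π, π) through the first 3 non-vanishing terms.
(-154·π^2 + 8·π^4 + 928)·sin(x) + (-4·π^4 - 55/2 + 17·π^2)·sin(2·x) + (-106·π^2/27 + 320/81 + 8·π^4/3)·sin(3·x)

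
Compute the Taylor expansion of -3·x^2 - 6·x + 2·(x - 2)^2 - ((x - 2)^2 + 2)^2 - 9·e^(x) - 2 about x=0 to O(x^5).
-11·x^4/8 + 13·x^3/2 - 67·x^2/2 + 25·x - 39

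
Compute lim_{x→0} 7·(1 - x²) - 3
Direct substitution at x = 0 gives 4.

Final answer: 4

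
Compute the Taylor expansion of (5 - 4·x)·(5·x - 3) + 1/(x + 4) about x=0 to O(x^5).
x^4/1024 - x^3/256 - 1279·x^2/64 + 591·x/16 - 59/4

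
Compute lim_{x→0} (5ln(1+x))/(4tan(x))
Both numerator and denominator → 0 as x → 0; this is a 0/0 indeterminate form.
Expand each to leading order near x = 0: numerator ~ 5·x, denominator ~ 4·x.
The limit of the ratio is 5/4.

Final answer: 5/4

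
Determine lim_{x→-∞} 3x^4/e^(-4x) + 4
The quotient is an ∞/∞ indeterminate form as x → -∞.
Compare growth rates of the dominant terms (exponentials ≫ polynomials ≫ logarithms), or apply L'Hôpital's rule; the quotient → 0.
Adding the constant: 0 + 4 = 4. Limit = 4.

Final answer: 4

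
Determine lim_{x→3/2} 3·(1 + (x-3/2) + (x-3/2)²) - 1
Direct substitution at x = 3/2 gives 2.

Final answer: 2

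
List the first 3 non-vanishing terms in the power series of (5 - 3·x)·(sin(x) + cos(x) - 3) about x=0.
-11·x^2/2 + 11·x - 10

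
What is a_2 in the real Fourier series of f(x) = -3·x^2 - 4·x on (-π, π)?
a_2 = (1/π) ∫_{-π}^{π} f(x)·cos(2x) dx.
Evaluate the integral (use parity and integration by parts as needed): a_2 = -3.

Final answer: -3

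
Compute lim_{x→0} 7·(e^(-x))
Direct substitution at x = 0 gives 7.

Final answer: 7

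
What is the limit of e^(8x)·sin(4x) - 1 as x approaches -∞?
Evaluate the dominant behaviour as x → -∞; each term tends to a finite value or vanishes.
Limit = -1.

Final answer: -1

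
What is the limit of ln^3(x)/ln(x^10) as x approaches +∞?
This is an ∞/∞ indeterminate form as x → +∞.
Write ln(x^10) = 10·ln(x), reducing the quotient to ln^2(x)/10 → ∞.
Limit = ∞.

Final answer: ∞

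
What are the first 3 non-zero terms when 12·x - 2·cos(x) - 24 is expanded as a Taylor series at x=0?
x^2 + 12·x - 26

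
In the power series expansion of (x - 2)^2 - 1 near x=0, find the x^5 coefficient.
Expand to order 5: (x - 2)^2 - 1 = x^2 - 4·x + 3 + O(x^6).
The coefficient of x^5 is 0.

Final answer: 0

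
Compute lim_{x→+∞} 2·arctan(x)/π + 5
Evaluate the dominant behaviour as x → +∞; each term tends to a finite value or vanishes.
Limit = 6.

Final answer: 6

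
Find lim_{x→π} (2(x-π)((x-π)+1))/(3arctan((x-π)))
Both numerator and denominator → 0 as x → π; this is a 0/0 indeterminate form.
Expand each to leading order near x = π: numerator ~ 2·(x - π), denominator ~ 3·(x - π).
The limit of the ratio is 2/3.

Final answer: 2/3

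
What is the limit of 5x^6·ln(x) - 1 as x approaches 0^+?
The product is a 0·∞ indeterminate form at x → 0⁺.
Rewrite the product as 5·ln(x) / x^(-6) and apply L'Hôpital, or use the standard hierarchy x^(-6) ≫ |ln x| as x → 0⁺.
The indeterminate product → 0, so the limit = -1.

Final answer: -1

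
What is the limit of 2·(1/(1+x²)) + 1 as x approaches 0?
Direct substitution at x = 0 gives 3.

Final answer: 3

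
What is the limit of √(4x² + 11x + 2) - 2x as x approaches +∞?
As x → +∞: multiply by the conjugate to get (11x+2)/(√(4x²+11x+2)+2x); the denominator ~ 4x, so the limit is 11/4.
Limit = 11/4.

Final answer: 11/4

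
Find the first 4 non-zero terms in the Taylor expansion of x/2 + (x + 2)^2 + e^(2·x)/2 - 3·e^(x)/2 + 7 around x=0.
5·x^3/12 + 5·x^2/4 + 4·x + 10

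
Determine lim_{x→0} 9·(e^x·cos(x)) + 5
Direct substitution at x = 0 gives 14.

Final answer: 14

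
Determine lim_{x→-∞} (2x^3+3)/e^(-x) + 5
The quotient is an ∞/∞ indeterminate form as x → -∞.
Compare growth rates of the dominant terms (exponentials ≫ polynomials ≫ logarithms), or apply L'Hôpital's rule; the quotient → 0.
Adding the constant: 0 + 5 = 5. Limit = 5.

Final answer: 5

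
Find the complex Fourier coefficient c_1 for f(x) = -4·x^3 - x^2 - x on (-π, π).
Compute the real Fourier coefficients first: a_1 = 4, b_1 = 46 - 8·π^2.
Then c_1 = (a_1 − i·b_1)/2 = 2 - 23·i + 4·i·π^2.

Final answer: 2 - 23·i + 4·i·π^2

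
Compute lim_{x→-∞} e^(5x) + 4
Evaluate the dominant behaviour as x → -∞; each term tends to a finite value or vanishes.
Limit = 4.

Final answer: 4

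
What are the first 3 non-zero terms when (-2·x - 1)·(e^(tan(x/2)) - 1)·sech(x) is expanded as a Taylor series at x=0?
-x^3/16 - 9·x^2/8 - x/2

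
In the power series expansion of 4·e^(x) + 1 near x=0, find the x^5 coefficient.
Expand to order 5: 4·e^(x) + 1 = x^5/30 + x^4/6 + 2·x^3/3 + 2·x^2 + 4·x + 5 + O(x^6).
The coefficient of x^5 is 1/30.

Final answer: 1/30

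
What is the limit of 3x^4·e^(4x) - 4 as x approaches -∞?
The product is a 0·∞ indeterminate form at x → -∞.
Rewrite the product as 3x^4 / e^(-4x) (an ∞/∞ form) and apply L'Hôpital, or use the standard hierarchy e^(4|x|) ≫ |x^4| as x → -∞.
The indeterminate product → 0, so the limit = -4.

Final answer: -4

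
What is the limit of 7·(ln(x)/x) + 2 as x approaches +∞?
Evaluate the dominant behaviour as x → +∞; each term tends to a finite value or vanishes.
Limit = 2.

Final answer: 2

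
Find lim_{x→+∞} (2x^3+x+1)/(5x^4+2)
This is an ∞/∞ indeterminate form as x → +∞.
Divide numerator and denominator by x^4 and let the lower-order terms vanish; the numerator's degree 3 is below the denominator's degree 4, so the quotient → 0.
Limit = 0.

Final answer: 0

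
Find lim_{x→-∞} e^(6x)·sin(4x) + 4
Evaluate the dominant behaviour as x → -∞; each term tends to a finite value or vanishes.
Limit = 4.

Final answer: 4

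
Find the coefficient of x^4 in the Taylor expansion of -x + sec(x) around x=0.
Expand to order 4: -x + sec(x) = 5·x^4/24 + x^2/2 - x + 1 + O(x^5).
The coefficient of x^4 is 5/24.

Final answer: 5/24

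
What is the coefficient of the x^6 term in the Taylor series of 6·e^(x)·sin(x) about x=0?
Expand to order 6: 6·e^(x)·sin(x) = -x^6/15 - x^5/5 + 2·x^3 + 6·x^2 + 6·x + O(x^7).
The coefficient of x^6 is -1/15.

Final answer: -1/15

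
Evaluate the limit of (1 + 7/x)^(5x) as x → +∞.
As x → +∞: write (1 + 7/x)^(5x) = ((1 + 7/x)^x)^5 → (e^7)^5 = e^35.
Limit = e^(35).

Final answer: e^(35)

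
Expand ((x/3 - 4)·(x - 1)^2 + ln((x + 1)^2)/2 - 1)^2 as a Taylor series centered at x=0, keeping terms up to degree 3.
-928·x^3/9 + 1249·x^2/9 - 280·x/3 + 25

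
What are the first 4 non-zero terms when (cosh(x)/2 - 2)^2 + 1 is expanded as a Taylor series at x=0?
x^8/1344 + x^6/120 - 3·x^2/4 + 13/4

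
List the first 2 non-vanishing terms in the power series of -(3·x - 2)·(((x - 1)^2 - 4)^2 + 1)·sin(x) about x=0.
-6·x^2 + 20·x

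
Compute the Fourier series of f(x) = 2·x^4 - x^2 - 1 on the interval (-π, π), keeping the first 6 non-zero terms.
(100 - 16·π^2)·cos(x) + (-7 + 4·π^2)·cos(2·x) + (44/27 - 16·π^2/9)·cos(3·x) + (-5/8 + π^2)·cos(4·x) + (196/625 - 16·π^2/25)·cos(5·x) - π^2/3 - 1 + 2·π^4/5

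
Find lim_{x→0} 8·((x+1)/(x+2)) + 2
Direct substitution at x = 0 gives 6.

Final answer: 6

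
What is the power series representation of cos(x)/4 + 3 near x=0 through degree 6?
-x^6/2880 + x^4/96 - x^2/8 + 13/4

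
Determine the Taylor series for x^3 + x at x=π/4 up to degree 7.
π^3/64 + π/4 + (1 + 3·π^2/16)·(x - π/4) + 3·π·(x - π/4)^2/4 + (x - π/4)^3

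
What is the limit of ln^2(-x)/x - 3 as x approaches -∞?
The quotient is an ∞/∞ indeterminate form as x → -∞.
Compare growth rates of the dominant terms (exponentials ≫ polynomials ≫ logarithms), or apply L'Hôpital's rule; the quotient → 0.
Adding the constant: 0 - 3 = -3. Limit = -3.

Final answer: -3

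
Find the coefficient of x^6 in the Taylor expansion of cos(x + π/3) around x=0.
Expand to order 6: cos(x + π/3) = -x^6/1440 - √(3)·x^5/240 + x^4/48 + √(3)·x^3/12 - x^2/4 - √(3)·x/2 + 1/2 + O(x^7).
The coefficient of x^6 is -1/1440.

Final answer: -1/1440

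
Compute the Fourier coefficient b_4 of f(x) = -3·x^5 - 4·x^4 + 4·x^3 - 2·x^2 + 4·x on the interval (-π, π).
b_4 = (1/π) ∫_{-π}^{π} f(x)·sin(4x) dx.
Evaluate the integral (use parity and integration by parts as needed): b_4 = -31·π^2/8 - 35/64 + 3·π^4/2.

Final answer: -31·π^2/8 - 35/64 + 3·π^4/2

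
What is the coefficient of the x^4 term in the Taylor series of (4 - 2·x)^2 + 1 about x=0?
Expand to order 4: (4 - 2·x)^2 + 1 = 4·x^2 - 16·x + 17 + O(x^5).
The coefficient of x^4 is 0.

Final answer: 0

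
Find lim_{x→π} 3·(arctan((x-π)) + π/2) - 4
Direct substitution at x = π gives -4 + 3·π/2.

Final answer: -4 + 3·π/2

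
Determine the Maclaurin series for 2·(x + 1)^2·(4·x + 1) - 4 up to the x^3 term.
8·x^3 + 18·x^2 + 12·x - 2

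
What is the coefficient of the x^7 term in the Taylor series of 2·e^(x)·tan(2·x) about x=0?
Expand to order 7: 2·e^(x)·tan(2·x) = 23071·x^7/1260 + 851·x^6/90 + 341·x^5/30 + 6·x^4 + 22·x^3/3 + 4·x^2 + 4·x + O(x^8).
The coefficient of x^7 is 23071/1260.

Final answer: 23071/1260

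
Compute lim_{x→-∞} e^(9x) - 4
Evaluate the dominant behaviour as x → -∞; each term tends to a finite value or vanishes.
Limit = -4.

Final answer: -4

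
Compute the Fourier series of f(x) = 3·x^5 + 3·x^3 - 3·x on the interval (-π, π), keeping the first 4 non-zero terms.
(-114·π^2 + 6·π^4 + 678)·sin(x) + (-3·π^4 - 15 + 12·π^2)·sin(2·x) + (-22·π^2/9 - 10/27 + 2·π^4)·sin(3·x) + (-3·π^4/2 + 87/64 + 3·π^2/8)·sin(4·x)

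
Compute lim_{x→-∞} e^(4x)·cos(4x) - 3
Evaluate the dominant behaviour as x → -∞; each term tends to a finite value or vanishes.
Limit = -3.

Final answer: -3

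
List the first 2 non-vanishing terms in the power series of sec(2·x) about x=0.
2·x^2 + 1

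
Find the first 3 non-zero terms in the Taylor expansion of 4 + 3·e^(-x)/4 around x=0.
3·x^2/8 - 3·x/4 + 19/4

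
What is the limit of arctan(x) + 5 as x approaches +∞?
Evaluate the dominant behaviour as x → +∞; each term tends to a finite value or vanishes.
Limit = π/2 + 5.

Final answer: π/2 + 5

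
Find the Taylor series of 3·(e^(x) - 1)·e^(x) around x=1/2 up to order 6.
-3·e^(1/2) + 3·e + (-3·e^(1/2) + 6·e)·(x - 1/2) + (-3·e^(1/2)/2 + 6·e)·(x - 1/2)^2 + (-e^(1/2)/2 + 4·e)·(x - 1/2)^3 + (-e^(1/2)/8 + 2·e)·(x - 1/2)^4 + (-e^(1/2)/40 + 4·e/5)·(x - 1/2)^5 + (-e^(1/2)/240 + 4·e/15)·(x - 1/2)^6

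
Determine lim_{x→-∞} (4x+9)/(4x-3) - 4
Evaluate the dominant behaviour as x → -∞; each term tends to a finite value or vanishes.
Limit = -3.

Final answer: -3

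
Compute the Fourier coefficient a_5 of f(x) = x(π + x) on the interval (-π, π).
a_5 = (1/π) ∫_{-π}^{π} f(x)·cos(5x) dx.
Evaluate the integral (use parity and integration by parts as needed): a_5 = -4/25.

Final answer: -4/25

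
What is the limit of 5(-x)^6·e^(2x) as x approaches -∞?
This is a 0·∞ indeterminate form at x → -∞.
Rewrite the product as 5(-x)^6 / e^(-2x) (an ∞/∞ form) and apply L'Hôpital, or use the standard hierarchy e^(2|x|) ≫ |(-x)^6| as x → -∞.
The indeterminate product → 0, so the limit = 0.

Final answer: 0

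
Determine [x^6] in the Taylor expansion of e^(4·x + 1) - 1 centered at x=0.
Expand to order 6: e^(4·x + 1) - 1 = 256·e·x^6/45 + 128·e·x^5/15 + 32·e·x^4/3 + 32·e·x^3/3 + 8·e·x^2 + 4·e·x - 1 + e + O(x^7).
The coefficient of x^6 is 256·e/45.

Final answer: 256·e/45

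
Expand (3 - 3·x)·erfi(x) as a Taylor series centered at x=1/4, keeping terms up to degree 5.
9·erfi(1/4)/4 + (-6·√(π)·erfi(1/4) + 9·e^(1/16))·(x - 1/4)/(2·√(π)) - 39·e^(1/16)·(x - 1/4)^2/(8·√(π)) + 3·e^(1/16)·(x - 1/4)^3/(16·√(π)) - 213·e^(1/16)·(x - 1/4)^4/(128·√(π)) - 277·e^(1/16)·(x - 1/4)^5/(1280·√(π))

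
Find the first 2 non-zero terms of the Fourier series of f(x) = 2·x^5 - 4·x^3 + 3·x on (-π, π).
(-88·π^2 + 4·π^4 + 534)·sin(x) + (-2·π^4 - 24 + 14·π^2)·sin(2·x)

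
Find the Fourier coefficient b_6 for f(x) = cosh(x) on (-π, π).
b_6 = (1/π) ∫_{-π}^{π} f(x)·sin(6x) dx.
Evaluate the integral (use parity and integration by parts as needed): b_6 = 0.

Final answer: 0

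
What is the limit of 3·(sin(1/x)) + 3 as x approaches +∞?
Evaluate the dominant behaviour as x → +∞; each term tends to a finite value or vanishes.
Limit = 3.

Final answer: 3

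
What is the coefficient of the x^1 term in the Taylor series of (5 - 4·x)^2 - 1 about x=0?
Expand to order 1: (5 - 4·x)^2 - 1 = 24 - 40·x + O(x^2).
The coefficient of x^1 is -40.

Final answer: -40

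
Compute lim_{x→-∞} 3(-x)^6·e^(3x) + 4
The product is a 0·∞ indeterminate form at x → -∞.
Rewrite the product as 3(-x)^6 / e^(-3x) (an ∞/∞ form) and apply L'Hôpital, or use the standard hierarchy e^(3|x|) ≫ |(-x)^6| as x → -∞.
The indeterminate product → 0, so the limit = 4.

Final answer: 4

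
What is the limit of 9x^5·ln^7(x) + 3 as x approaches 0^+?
The product is a 0·∞ indeterminate form at x → 0⁺.
Rewrite the product as 9·ln^7(x) / x^(-5) and apply L'Hôpital, or use the standard hierarchy x^(-5) ≫ |ln x|^7 as x → 0⁺.
The indeterminate product → 0, so the limit = 3.

Final answer: 3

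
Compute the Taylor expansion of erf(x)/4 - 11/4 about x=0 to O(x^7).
x^5/(20·√(π)) - x^3/(6·√(π)) + x/(2·√(π)) - 11/4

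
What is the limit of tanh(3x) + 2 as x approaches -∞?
Evaluate the dominant behaviour as x → -∞; each term tends to a finite value or vanishes.
Limit = 1.

Final answer: 1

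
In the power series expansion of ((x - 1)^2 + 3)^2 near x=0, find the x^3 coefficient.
Expand to order 3: ((x - 1)^2 + 3)^2 = -4·x^3 + 12·x^2 - 16·x + 16 + O(x^4).
The coefficient of x^3 is -4.

Final answer: -4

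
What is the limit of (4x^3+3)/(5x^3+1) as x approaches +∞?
This is an ∞/∞ indeterminate form as x → +∞.
Divide numerator and denominator by x^3 and let the lower-order terms vanish; the leading terms give 4/5.
Limit = 4/5.

Final answer: 4/5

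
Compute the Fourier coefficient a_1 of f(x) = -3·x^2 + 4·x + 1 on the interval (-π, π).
a_1 = (1/π) ∫_{-π}^{π} f(x)·cos(1x) dx.
Evaluate the integral (use parity and integration by parts as needed): a_1 = 12.

Final answer: 12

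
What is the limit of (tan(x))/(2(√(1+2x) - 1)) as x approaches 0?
Both numerator and denominator → 0 as x → 0; this is a 0/0 indeterminate form.
Expand each to leading order near x = 0: numerator ~ x, denominator ~ 2·x.
The limit of the ratio is 1/2.

Final answer: 1/2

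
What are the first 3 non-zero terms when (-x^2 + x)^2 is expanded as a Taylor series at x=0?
x^4 - 2·x^3 + x^2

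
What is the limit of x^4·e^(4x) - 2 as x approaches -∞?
The product is a 0·∞ indeterminate form at x → -∞.
Rewrite the product as x^4 / e^(-4x) (an ∞/∞ form) and apply L'Hôpital, or use the standard hierarchy e^(4|x|) ≫ |x^4| as x → -∞.
The indeterminate product → 0, so the limit = -2.

Final answer: -2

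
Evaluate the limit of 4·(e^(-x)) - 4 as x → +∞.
Evaluate the dominant behaviour as x → +∞; each term tends to a finite value or vanishes.
Limit = -4.

Final answer: -4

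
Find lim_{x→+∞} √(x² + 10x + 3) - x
As x → +∞: multiply by the conjugate to get (10x+3)/(√(x²+10x+3)+x); the denominator ~ 2x, so the limit is 10/2 = 5.
Limit = 5.

Final answer: 5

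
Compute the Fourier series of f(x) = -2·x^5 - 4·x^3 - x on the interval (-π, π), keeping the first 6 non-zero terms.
(-434 - 4·π^4 + 72·π^2)·sin(x) + (-6·π^2 + 10 + 2·π^4)·sin(2·x) + (-4·π^4/3 - 70/81 + 8·π^2/27)·sin(3·x) + (7/32 + 3·π^2/4 + π^4)·sin(4·x) + (-4·π^4/5 - 24·π^2/25 - 106/625)·sin(5·x) + (14/81 + 26·π^2/27 + 2·π^4/3)·sin(6·x)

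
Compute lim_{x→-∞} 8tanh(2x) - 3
Evaluate the dominant behaviour as x → -∞; each term tends to a finite value or vanishes.
Limit = -11.

Final answer: -11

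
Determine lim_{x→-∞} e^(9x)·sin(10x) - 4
Evaluate the dominant behaviour as x → -∞; each term tends to a finite value or vanishes.
Limit = -4.

Final answer: -4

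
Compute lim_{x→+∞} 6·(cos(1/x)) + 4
Evaluate the dominant behaviour as x → +∞; each term tends to a finite value or vanishes.
Limit = 10.

Final answer: 10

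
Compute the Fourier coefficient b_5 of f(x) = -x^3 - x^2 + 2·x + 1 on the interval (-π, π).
b_5 = (1/π) ∫_{-π}^{π} f(x)·sin(5x) dx.
Evaluate the integral (use parity and integration by parts as needed): b_5 = 112/125 - 2·π^2/5.

Final answer: 112/125 - 2·π^2/5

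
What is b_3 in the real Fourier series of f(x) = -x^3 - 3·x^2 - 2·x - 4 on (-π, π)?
b_3 = (1/π) ∫_{-π}^{π} f(x)·sin(3x) dx.
Evaluate the integral (use parity and integration by parts as needed): b_3 = -2·π^2/3 - 8/9.

Final answer: -2·π^2/3 - 8/9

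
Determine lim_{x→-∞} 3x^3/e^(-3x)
This is an ∞/∞ indeterminate form as x → -∞.
Compare growth rates of the dominant terms (exponentials ≫ polynomials ≫ logarithms), or apply L'Hôpital's rule; the quotient → 0.
Limit = 0.

Final answer: 0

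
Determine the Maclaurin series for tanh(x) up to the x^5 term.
2·x^5/15 - x^3/3 + x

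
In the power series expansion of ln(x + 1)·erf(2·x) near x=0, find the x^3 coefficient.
Expand to order 3: ln(x + 1)·erf(2·x) = -2·x^3/√(π) + 4·x^2/√(π) + O(x^4).
The coefficient of x^3 is -2/√(π).

Final answer: -2/√(π)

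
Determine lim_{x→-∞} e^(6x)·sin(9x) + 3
Evaluate the dominant behaviour as x → -∞; each term tends to a finite value or vanishes.
Limit = 3.

Final answer: 3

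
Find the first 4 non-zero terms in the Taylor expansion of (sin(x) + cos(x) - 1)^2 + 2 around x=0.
-x^4/12 - x^3 + x^2 + 2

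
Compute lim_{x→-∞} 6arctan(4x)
Evaluate the dominant behaviour as x → -∞; each term tends to a finite value or vanishes.
Limit = -3·π.

Final answer: -3·π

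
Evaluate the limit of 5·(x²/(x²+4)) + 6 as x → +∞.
Evaluate the dominant behaviour as x → +∞; each term tends to a finite value or vanishes.
Limit = 11.

Final answer: 11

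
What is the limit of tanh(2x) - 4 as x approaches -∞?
Evaluate the dominant behaviour as x → -∞; each term tends to a finite value or vanishes.
Limit = -5.

Final answer: -5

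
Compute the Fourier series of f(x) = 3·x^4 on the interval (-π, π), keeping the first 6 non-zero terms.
(144 - 24·π^2)·cos(x) + (-9 + 6·π^2)·cos(2·x) + (16/9 - 8·π^2/3)·cos(3·x) + (-9/16 + 3·π^2/2)·cos(4·x) + (144/625 - 24·π^2/25)·cos(5·x) + 3·π^4/5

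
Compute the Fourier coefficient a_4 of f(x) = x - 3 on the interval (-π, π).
a_4 = (1/π) ∫_{-π}^{π} f(x)·cos(4x) dx.
Evaluate the integral (use parity and integration by parts as needed): a_4 = 0.

Final answer: 0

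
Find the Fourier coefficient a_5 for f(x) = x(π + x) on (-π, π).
a_5 = (1/π) ∫_{-π}^{π} f(x)·cos(5x) dx.
Evaluate the integral (use parity and integration by parts as needed): a_5 = -4/25.

Final answer: -4/25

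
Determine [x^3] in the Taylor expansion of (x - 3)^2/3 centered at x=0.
Expand to order 3: (x - 3)^2/3 = x^2/3 - 2·x + 3 + O(x^4).
The coefficient of x^3 is 0.

Final answer: 0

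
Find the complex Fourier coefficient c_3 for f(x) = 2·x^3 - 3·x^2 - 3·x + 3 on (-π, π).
Compute the real Fourier coefficients first: a_3 = 4/3, b_3 = -26/9 + 4·π^2/3.
Then c_3 = (a_3 − i·b_3)/2 = 2/3 - 2·i·π^2/3 + 13·i/9.

Final answer: 2/3 - 2·i·π^2/3 + 13·i/9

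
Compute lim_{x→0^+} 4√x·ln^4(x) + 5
The product is a 0·∞ indeterminate form at x → 0⁺.
Rewrite the product as 4·ln^4(x) / x^(-1/2) and apply L'Hôpital, or use the standard hierarchy x^(-1/2) ≫ |ln x|^4 as x → 0⁺.
The indeterminate product → 0, so the limit = 5.

Final answer: 5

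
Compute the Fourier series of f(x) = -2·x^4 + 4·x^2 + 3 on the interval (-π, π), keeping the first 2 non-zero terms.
(-112 + 16·π^2)·cos(x) - 2·π^4/5 + 3 + 4·π^2/3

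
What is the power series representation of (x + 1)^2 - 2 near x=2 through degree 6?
7 + 6·(x - 2) + (x - 2)^2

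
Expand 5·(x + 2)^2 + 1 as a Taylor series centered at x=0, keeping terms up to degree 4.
5·x^2 + 20·x + 21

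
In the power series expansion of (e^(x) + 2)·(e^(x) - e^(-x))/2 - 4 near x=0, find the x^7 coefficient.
Expand to order 7: (e^(x) + 2)·(e^(x) - e^(-x))/2 - 4 = 11·x^7/840 + 2·x^6/45 + 3·x^5/20 + x^4/3 + x^3 + x^2 + 3·x - 4 + O(x^8).
The coefficient of x^7 is 11/840.

Final answer: 11/840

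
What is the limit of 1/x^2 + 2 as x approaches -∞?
Evaluate the dominant behaviour as x → -∞; each term tends to a finite value or vanishes.
Limit = 2.

Final answer: 2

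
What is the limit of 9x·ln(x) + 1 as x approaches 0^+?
The product is a 0·∞ indeterminate form at x → 0⁺.
Rewrite the product as 9·ln(x) / x^(-1) and apply L'Hôpital, or use the standard hierarchy x^(-1) ≫ |ln x| as x → 0⁺.
The indeterminate product → 0, so the limit = 1.

Final answer: 1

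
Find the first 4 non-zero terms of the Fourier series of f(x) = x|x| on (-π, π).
(-8 + 2·π^2)·sin(x)/π - π·sin(2·x) + (-8 + 18·π^2)·sin(3·x)/(27·π) - π·sin(4·x)/2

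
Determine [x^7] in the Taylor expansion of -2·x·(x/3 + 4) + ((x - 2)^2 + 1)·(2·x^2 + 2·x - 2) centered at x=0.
Expand to order 7: -2·x·(x/3 + 4) + ((x - 2)^2 + 1)·(2·x^2 + 2·x - 2) = 2·x^4 - 6·x^3 - 2·x^2/3 + 10·x - 10 + O(x^8).
The coefficient of x^7 is 0.

Final answer: 0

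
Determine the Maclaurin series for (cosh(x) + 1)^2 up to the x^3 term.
2·x^2 + 4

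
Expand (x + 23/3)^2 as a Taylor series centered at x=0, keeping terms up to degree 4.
x^2 + 46·x/3 + 529/9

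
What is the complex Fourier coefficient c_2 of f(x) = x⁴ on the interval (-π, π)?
Compute the real Fourier coefficients first: a_2 = -3 + 2·π^2, b_2 = 0.
Then c_2 = (a_2 − i·b_2)/2 = -3/2 + π^2.

Final answer: -3/2 + π^2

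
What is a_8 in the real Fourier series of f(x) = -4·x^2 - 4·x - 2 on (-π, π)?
a_8 = (1/π) ∫_{-π}^{π} f(x)·cos(8x) dx.
Evaluate the integral (use parity and integration by parts as needed): a_8 = -1/4.

Final answer: -1/4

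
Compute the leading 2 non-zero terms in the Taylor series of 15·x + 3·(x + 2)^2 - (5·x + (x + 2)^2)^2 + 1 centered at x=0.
-45·x - 3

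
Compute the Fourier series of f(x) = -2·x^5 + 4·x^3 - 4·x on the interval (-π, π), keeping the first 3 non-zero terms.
(-536 - 4·π^4 + 88·π^2)·sin(x) + (-14·π^2 + 25 + 2·π^4)·sin(2·x) + (-4·π^4/3 - 520/81 + 152·π^2/27)·sin(3·x)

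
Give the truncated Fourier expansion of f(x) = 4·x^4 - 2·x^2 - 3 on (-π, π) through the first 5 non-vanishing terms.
(200 - 32·π^2)·cos(x) + (-14 + 8·π^2)·cos(2·x) + (88/27 - 32·π^2/9)·cos(3·x) + (-5/4 + 2·π^2)·cos(4·x) - 2·π^2/3 - 3 + 4·π^4/5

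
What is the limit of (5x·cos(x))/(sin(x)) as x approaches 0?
Both numerator and denominator → 0 as x → 0; this is a 0/0 indeterminate form.
Expand each to leading order near x = 0: numerator ~ 5·x, denominator ~ x.
The limit of the ratio is 5.

Final answer: 5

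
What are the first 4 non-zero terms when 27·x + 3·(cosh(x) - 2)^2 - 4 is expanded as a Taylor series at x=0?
x^4/2 - 3·x^2 + 27·x - 1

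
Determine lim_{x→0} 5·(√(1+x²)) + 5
Direct substitution at x = 0 gives 10.

Final answer: 10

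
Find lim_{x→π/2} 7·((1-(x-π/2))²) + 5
Direct substitution at x = π/2 gives 12.

Final answer: 12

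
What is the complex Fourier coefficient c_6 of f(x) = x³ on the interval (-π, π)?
Compute the real Fourier coefficients first: a_6 = 0, b_6 = 1/18 - π^2/3.
Then c_6 = (a_6 − i·b_6)/2 = -i/36 + i·π^2/6.

Final answer: -i/36 + i·π^2/6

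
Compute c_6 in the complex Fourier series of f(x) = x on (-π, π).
Compute the real Fourier coefficients first: a_6 = 0, b_6 = -1/3.
Then c_6 = (a_6 − i·b_6)/2 = i/6.

Final answer: i/6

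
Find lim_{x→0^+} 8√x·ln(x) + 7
The product is a 0·∞ indeterminate form at x → 0⁺.
Rewrite the product as 8·ln(x) / x^(-1/2) and apply L'Hôpital, or use the standard hierarchy x^(-1/2) ≫ |ln x| as x → 0⁺.
The indeterminate product → 0, so the limit = 7.

Final answer: 7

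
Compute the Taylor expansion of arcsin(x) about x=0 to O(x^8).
5·x^7/112 + 3·x^5/40 + x^3/6 + x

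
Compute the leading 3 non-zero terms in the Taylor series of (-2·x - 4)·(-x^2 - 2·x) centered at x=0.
2·x^3 + 8·x^2 + 8·x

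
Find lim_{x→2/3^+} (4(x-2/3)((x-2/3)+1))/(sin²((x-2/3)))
Both numerator and denominator → 0 as x → 2/3^+; this is a 0/0 indeterminate form.
Expand each to leading order near x = 2/3: numerator ~ 4·(x - 2/3), denominator ~ (x - 2/3)^2.
The limit of the ratio is ∞.

Final answer: ∞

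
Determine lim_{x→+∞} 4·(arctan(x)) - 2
Evaluate the dominant behaviour as x → +∞; each term tends to a finite value or vanishes.
Limit = -2 + 2·π.

Final answer: -2 + 2·π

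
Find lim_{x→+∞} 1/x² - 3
Evaluate the dominant behaviour as x → +∞; each term tends to a finite value or vanishes.
Limit = -3.

Final answer: -3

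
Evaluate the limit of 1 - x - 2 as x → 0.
Direct substitution at x = 0 gives -1.

Final answer: -1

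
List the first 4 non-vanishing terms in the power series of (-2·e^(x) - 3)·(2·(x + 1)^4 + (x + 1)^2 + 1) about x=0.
-232·x^3/3 - 89·x^2 - 58·x - 20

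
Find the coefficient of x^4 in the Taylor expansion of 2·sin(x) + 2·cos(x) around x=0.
Expand to order 4: 2·sin(x) + 2·cos(x) = x^4/12 - x^3/3 - x^2 + 2·x + 2 + O(x^5).
The coefficient of x^4 is 1/12.

Final answer: 1/12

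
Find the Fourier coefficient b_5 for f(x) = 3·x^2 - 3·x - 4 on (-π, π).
b_5 = (1/π) ∫_{-π}^{π} f(x)·sin(5x) dx.
Evaluate the integral (use parity and integration by parts as needed): b_5 = -6/5.

Final answer: -6/5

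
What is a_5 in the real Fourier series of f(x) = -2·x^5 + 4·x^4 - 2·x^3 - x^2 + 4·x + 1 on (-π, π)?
a_5 = (1/π) ∫_{-π}^{π} f(x)·cos(5x) dx.
Evaluate the integral (use parity and integration by parts as needed): a_5 = 292/625 - 32·π^2/25.

Final answer: 292/625 - 32·π^2/25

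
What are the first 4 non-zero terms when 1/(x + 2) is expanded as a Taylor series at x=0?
-x^3/16 + x^2/8 - x/4 + 1/2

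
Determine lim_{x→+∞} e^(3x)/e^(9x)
This is an ∞/∞ indeterminate form as x → +∞.
Rewrite e^(3x)/e^(9x) = e^((3−9)x) = e^(-6x); the exponent coefficient is -6 < 0 so e^(-6x) → 0.
Limit = 0.

Final answer: 0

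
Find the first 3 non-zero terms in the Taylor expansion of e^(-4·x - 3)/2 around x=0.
4·x^2·e^(-3) - 2·x·e^(-3) + e^(-3)/2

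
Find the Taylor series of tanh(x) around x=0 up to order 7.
-17·x^7/315 + 2·x^5/15 - x^3/3 + x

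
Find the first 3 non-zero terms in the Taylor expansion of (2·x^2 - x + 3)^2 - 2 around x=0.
13·x^2 - 6·x + 7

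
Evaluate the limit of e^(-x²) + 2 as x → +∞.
Evaluate the dominant behaviour as x → +∞; each term tends to a finite value or vanishes.
Limit = 2.

Final answer: 2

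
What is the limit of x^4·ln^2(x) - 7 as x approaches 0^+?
The product is a 0·∞ indeterminate form at x → 0⁺.
Rewrite the product as ln^2(x) / x^(-4) and apply L'Hôpital, or use the standard hierarchy x^(-4) ≫ |ln x|^2 as x → 0⁺.
The indeterminate product → 0, so the limit = -7.

Final answer: -7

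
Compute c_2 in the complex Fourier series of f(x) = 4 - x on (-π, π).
Compute the real Fourier coefficients first: a_2 = 0, b_2 = 1.
Then c_2 = (a_2 − i·b_2)/2 = -i/2.

Final answer: -i/2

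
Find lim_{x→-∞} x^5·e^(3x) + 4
The product is a 0·∞ indeterminate form at x → -∞.
Rewrite the product as x^5 / e^(-3x) (an ∞/∞ form) and apply L'Hôpital, or use the standard hierarchy e^(3|x|) ≫ |x^5| as x → -∞.
The indeterminate product → 0, so the limit = 4.

Final answer: 4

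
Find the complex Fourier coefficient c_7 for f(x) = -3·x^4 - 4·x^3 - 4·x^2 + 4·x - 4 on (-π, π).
Compute the real Fourier coefficients first: a_7 = 640/2401 + 24·π^2/49, b_7 = 440/343 - 8·π^2/7.
Then c_7 = (a_7 − i·b_7)/2 = 320/2401 + 12·π^2/49 - 220·i/343 + 4·i·π^2/7.

Final answer: 320/2401 + 12·π^2/49 - 220·i/343 + 4·i·π^2/7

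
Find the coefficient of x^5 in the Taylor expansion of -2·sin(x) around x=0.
Expand to order 5: -2·sin(x) = -x^5/60 + x^3/3 - 2·x + O(x^6).
The coefficient of x^5 is -1/60.

Final answer: -1/60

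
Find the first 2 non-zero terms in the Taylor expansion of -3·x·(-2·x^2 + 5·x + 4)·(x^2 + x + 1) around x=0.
-27·x^2 - 12·x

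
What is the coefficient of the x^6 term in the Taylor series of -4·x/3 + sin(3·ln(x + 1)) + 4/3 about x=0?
Expand to order 6: -4·x/3 + sin(3·ln(x + 1)) + 4/3 = 23·x^6/8 - 21·x^5/4 + 6·x^4 - 7·x^3/2 - 3·x^2/2 + 5·x/3 + 4/3 + O(x^7).
The coefficient of x^6 is 23/8.

Final answer: 23/8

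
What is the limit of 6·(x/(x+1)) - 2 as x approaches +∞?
Evaluate the dominant behaviour as x → +∞; each term tends to a finite value or vanishes.
Limit = 4.

Final answer: 4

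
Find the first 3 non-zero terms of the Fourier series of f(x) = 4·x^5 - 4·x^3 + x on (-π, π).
(-168·π^2 + 8·π^4 + 1010)·sin(x) + (-4·π^4 - 37 + 24·π^2)·sin(2·x) + (-232·π^2/27 + 518/81 + 8·π^4/3)·sin(3·x)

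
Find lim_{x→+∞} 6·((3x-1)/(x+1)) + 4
Evaluate the dominant behaviour as x → +∞; each term tends to a finite value or vanishes.
Limit = 22.

Final answer: 22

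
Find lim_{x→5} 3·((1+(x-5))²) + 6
Direct substitution at x = 5 gives 9.

Final answer: 9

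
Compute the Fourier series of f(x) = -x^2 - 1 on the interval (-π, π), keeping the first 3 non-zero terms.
4·cos(x) - cos(2·x) - π^2/3 - 1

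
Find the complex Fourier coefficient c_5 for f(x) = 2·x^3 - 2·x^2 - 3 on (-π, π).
Compute the real Fourier coefficients first: a_5 = 8/25, b_5 = -24/125 + 4·π^2/5.
Then c_5 = (a_5 − i·b_5)/2 = 4/25 - 2·i·π^2/5 + 12·i/125.

Final answer: 4/25 - 2·i·π^2/5 + 12·i/125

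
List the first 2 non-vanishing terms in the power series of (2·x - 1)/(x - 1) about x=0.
1 - x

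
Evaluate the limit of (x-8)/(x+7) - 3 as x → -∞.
Evaluate the dominant behaviour as x → -∞; each term tends to a finite value or vanishes.
Limit = -2.

Final answer: -2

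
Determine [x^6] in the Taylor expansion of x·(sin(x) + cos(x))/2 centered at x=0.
Expand to order 6: x·(sin(x) + cos(x))/2 = x^6/240 + x^5/48 - x^4/12 - x^3/4 + x^2/2 + x/2 + O(x^7).
The coefficient of x^6 is 1/240.

Final answer: 1/240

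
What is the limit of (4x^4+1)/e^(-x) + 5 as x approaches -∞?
The quotient is an ∞/∞ indeterminate form as x → -∞.
Compare growth rates of the dominant terms (exponentials ≫ polynomials ≫ logarithms), or apply L'Hôpital's rule; the quotient → 0.
Adding the constant: 0 + 5 = 5. Limit = 5.

Final answer: 5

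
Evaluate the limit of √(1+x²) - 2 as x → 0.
Direct substitution at x = 0 gives -1.

Final answer: -1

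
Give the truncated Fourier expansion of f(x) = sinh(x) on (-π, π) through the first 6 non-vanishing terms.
sin(x)·sinh(π)/π - 4·sin(2·x)·sinh(π)/(5·π) + 3·sin(3·x)·sinh(π)/(5·π) - 8·sin(4·x)·sinh(π)/(17·π) + 5·sin(5·x)·sinh(π)/(13·π) - 12·sin(6·x)·sinh(π)/(37·π)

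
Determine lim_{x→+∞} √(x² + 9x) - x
This is an ∞ − ∞ indeterminate form.
Multiply and divide by the conjugate √(x²+9x) + x; the x² terms cancel, leaving (9x)/(√(x²+9x)+x) → 9/2.
Limit = 9/2.

Final answer: 9/2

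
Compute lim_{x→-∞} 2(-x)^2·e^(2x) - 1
The product is a 0·∞ indeterminate form at x → -∞.
Rewrite the product as 2(-x)^2 / e^(-2x) (an ∞/∞ form) and apply L'Hôpital, or use the standard hierarchy e^(2|x|) ≫ |(-x)^2| as x → -∞.
The indeterminate product → 0, so the limit = -1.

Final answer: -1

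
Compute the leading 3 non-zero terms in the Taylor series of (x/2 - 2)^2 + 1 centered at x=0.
x^2/4 - 2·x + 5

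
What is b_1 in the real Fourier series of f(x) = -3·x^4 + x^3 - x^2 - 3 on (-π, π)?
b_1 = (1/π) ∫_{-π}^{π} f(x)·sin(1x) dx.
Evaluate the integral (use parity and integration by parts as needed): b_1 = -12 + 2·π^2.

Final answer: -12 + 2·π^2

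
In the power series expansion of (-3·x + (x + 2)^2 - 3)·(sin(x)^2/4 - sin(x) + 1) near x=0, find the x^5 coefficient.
Expand to order 5: (-3·x + (x + 2)^2 - 3)·(sin(x)^2/4 - sin(x) + 1) = 3·x^5/40 + x^4/3 - 7·x^3/12 + x^2/4 + 1 + O(x^6).
The coefficient of x^5 is 3/40.

Final answer: 3/40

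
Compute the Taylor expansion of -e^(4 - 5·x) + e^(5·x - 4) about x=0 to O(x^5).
x^4·(-625·e^(4)/24 + 625·e^(-4)/24) + x^3·(125·e^(-4)/6 + 125·e^(4)/6) + x^2·(-25·e^(4)/2 + 25·e^(-4)/2) + x·(5·e^(-4) + 5·e^(4)) - e^(4) + e^(-4)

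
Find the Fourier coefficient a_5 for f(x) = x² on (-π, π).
a_5 = (1/π) ∫_{-π}^{π} f(x)·cos(5x) dx.
Evaluate the integral (use parity and integration by parts as needed): a_5 = -4/25.

Final answer: -4/25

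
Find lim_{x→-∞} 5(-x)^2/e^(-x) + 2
The quotient is an ∞/∞ indeterminate form as x → -∞.
Compare growth rates of the dominant terms (exponentials ≫ polynomials ≫ logarithms), or apply L'Hôpital's rule; the quotient → 0.
Adding the constant: 0 + 2 = 2. Limit = 2.

Final answer: 2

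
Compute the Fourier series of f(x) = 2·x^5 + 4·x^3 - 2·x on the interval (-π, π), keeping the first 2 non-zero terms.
(-72·π^2 + 4·π^4 + 428)·sin(x) + (-2·π^4 - 7 + 6·π^2)·sin(2·x)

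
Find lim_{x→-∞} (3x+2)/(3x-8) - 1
Evaluate the dominant behaviour as x → -∞; each term tends to a finite value or vanishes.
Limit = 0.

Final answer: 0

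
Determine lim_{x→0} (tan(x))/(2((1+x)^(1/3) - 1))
Both numerator and denominator → 0 as x → 0; this is a 0/0 indeterminate form.
Expand each to leading order near x = 0: numerator ~ x, denominator ~ 2·x/3.
The limit of the ratio is 3/2.

Final answer: 3/2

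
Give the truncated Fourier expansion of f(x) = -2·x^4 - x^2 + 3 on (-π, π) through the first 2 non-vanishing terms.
(-92 + 16·π^2)·cos(x) - 2·π^4/5 - π^2/3 + 3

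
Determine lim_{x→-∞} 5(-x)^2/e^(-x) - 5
The quotient is an ∞/∞ indeterminate form as x → -∞.
Compare growth rates of the dominant terms (exponentials ≫ polynomials ≫ logarithms), or apply L'Hôpital's rule; the quotient → 0.
Adding the constant: 0 - 5 = -5. Limit = -5.

Final answer: -5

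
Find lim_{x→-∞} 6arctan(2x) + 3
Evaluate the dominant behaviour as x → -∞; each term tends to a finite value or vanishes.
Limit = 3 - 3·π.

Final answer: 3 - 3·π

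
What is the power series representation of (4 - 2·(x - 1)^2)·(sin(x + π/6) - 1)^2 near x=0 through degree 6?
x^6·(7·√(3)/30 + 167/360) + x^5·(-5/6 + 9·√(3)/20) + x^4·(-29/12 - 2·√(3)/3) + x^3·(2·√(3)/3 + 4) + x^2·(3/2 - 2·√(3)) + x·(1 - √(3)) + 1/2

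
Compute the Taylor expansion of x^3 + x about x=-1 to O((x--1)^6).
-2 + 4·(x + 1) - 3·(x + 1)^2 + (x + 1)^3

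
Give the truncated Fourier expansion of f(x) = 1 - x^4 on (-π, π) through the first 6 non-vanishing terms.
(-48 + 8·π^2)·cos(x) + (3 - 2·π^2)·cos(2·x) + (-16/27 + 8·π^2/9)·cos(3·x) + (3/16 - π^2/2)·cos(4·x) + (-48/625 + 8·π^2/25)·cos(5·x) - π^4/5 + 1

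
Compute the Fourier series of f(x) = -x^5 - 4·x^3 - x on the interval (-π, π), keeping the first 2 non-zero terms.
(-2·π^4 - 194 + 32·π^2)·sin(x) + (-π^2 + 5/2 + π^4)·sin(2·x)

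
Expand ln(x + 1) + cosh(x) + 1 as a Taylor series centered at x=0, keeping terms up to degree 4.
-5·x^4/24 + x^3/3 + x + 2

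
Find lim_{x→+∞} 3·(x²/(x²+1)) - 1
Evaluate the dominant behaviour as x → +∞; each term tends to a finite value or vanishes.
Limit = 2.

Final answer: 2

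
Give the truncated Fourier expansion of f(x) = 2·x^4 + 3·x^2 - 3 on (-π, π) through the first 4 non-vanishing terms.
(84 - 16·π^2)·cos(x) + (-3 + 4·π^2)·cos(2·x) + (-16·π^2/9 - 4/27)·cos(3·x) - 3 + π^2 + 2·π^4/5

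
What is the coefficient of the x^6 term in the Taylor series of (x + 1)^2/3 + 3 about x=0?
Expand to order 6: (x + 1)^2/3 + 3 = x^2/3 + 2·x/3 + 10/3 + O(x^7).
The coefficient of x^6 is 0.

Final answer: 0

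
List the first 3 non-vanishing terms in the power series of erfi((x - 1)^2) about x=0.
10·e·x^2/√(π) - 4·e·x/√(π) + erfi(1)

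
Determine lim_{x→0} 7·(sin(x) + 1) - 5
Direct substitution at x = 0 gives 2.

Final answer: 2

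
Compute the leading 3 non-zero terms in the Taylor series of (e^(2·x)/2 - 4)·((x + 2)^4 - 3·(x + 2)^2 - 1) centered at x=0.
-101·x^2/2 - 67·x - 21/2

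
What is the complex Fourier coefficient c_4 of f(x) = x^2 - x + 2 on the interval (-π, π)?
Compute the real Fourier coefficients first: a_4 = 1/4, b_4 = 1/2.
Then c_4 = (a_4 − i·b_4)/2 = 1/8 - i/4.

Final answer: 1/8 - i/4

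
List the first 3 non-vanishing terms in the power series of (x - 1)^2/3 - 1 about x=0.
x^2/3 - 2·x/3 - 2/3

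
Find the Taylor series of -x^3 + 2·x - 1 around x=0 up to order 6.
-x^3 + 2·x - 1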